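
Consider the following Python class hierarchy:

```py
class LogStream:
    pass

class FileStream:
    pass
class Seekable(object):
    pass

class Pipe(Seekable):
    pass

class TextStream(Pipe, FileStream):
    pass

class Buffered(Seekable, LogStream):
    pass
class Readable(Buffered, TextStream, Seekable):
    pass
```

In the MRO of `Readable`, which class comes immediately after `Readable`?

Buffered

L[Readable] = Readable + merge(L[Buffered], L[TextStream], L[Seekable], [Buffered TextStream Seekable])
  take Buffered:  [Buffered Seekable LogStream object] + [TextStream Pipe Seekable FileStream object] + [Seekable object] + [Buffered TextStream Seekable]
  take TextStream:  [Seekable LogStream object] + [TextStream Pipe Seekable FileStream object] + [Seekable object] + [TextStream Seekable]
  take Pipe:  [Seekable LogStream object] + [Pipe Seekable FileStream object] + [Seekable object] + [Seekable]
  take Seekable:  [Seekable LogStream object] + [Seekable FileStream object] + [Seekable object] + [Seekable]
  take LogStream:  [LogStream object] + [FileStream object] + [object]
  take FileStream:  [object] + [FileStream object] + [object]
  take object:  [object] + [object] + [object]
MRO: Readable Buffered TextStream Pipe Seekable LogStream FileStream object
Readable is at position 0; next is Buffered.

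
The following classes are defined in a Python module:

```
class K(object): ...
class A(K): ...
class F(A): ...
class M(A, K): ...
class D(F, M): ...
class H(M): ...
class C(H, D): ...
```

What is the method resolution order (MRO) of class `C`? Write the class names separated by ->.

L[C] = C + merge(L[H], L[D], [H D])
  take H:  [H M A K object] + [D F M A K object] + [H D]
  take D:  [M A K object] + [D F M A K object] + [D]
  take F:  [M A K object] + [F M A K object]
  take M:  [M A K object] + [M A K object]
  take A:  [A K object] + [A K object]
  take K:  [K object] + [K object]
  take object:  [object] + [object]

C -> H -> D -> F -> M -> A -> K -> object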